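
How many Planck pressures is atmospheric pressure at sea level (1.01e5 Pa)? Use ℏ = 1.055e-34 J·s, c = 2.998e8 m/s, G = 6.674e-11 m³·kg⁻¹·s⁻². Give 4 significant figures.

Planck pressure: p_P = c⁷/(ℏG²) = 4.632e113 Pa.
1.01e5 / 4.632e113 = 2.180e-109

2.180e-109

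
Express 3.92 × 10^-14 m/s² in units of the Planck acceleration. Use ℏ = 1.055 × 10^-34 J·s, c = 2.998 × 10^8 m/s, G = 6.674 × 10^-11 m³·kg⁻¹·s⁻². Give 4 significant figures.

7.050 × 10^-66

Planck acceleration: a_P = √(c⁷/(ℏG)) = 5.560 × 10^51 m/s².
3.92 × 10^-14 / 5.560 × 10^51 = 7.050 × 10^-66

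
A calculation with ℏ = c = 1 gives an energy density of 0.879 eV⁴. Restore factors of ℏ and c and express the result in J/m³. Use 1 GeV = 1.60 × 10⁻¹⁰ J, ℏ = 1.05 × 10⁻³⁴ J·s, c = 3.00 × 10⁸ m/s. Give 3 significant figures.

[E]/[L]³ = [E]⁴/(ℏc)³; restore (ℏc)⁻³.
1 GeV⁴ → 1/(ℏc)³ × (1 GeV in J)⁴ = 2.10 × 10³⁷ J/m³.
Convert the energy scale: 0.879 eV⁴ = 8.79 × 10⁻³⁷ GeV⁴.
Result: 8.79 × 10⁻³⁷ × 2.10 × 10³⁷ = 18.4 J/m³.

18.4 J/m³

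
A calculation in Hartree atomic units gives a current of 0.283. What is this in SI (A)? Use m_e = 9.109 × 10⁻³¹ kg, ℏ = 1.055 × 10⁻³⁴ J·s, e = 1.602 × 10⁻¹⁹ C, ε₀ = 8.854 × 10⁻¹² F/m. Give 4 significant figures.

1.871 × 10⁻³ A

One atomic unit of electric current: I_au = e E_h/ℏ = m_e e⁵/((4πε₀)²ℏ³) = 6.612 × 10⁻³ A.
0.283 × 6.612 × 10⁻³ A = 1.871 × 10⁻³ A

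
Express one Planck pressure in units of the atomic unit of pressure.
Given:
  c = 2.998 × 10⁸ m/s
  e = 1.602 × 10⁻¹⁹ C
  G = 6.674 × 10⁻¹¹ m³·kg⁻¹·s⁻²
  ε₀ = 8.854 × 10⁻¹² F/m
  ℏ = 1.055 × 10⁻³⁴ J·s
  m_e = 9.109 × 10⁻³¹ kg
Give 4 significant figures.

Planck pressure: p_P = c⁷/(ℏG²) = 4.632 × 10¹¹³ Pa
atomic unit of pressure: P_au = E_h/a₀³ = m_e⁴e¹⁰/((4πε₀)⁵ℏ⁸) = 2.929 × 10¹³ Pa
ratio = 4.632 × 10¹¹³ / 2.929 × 10¹³ = 1.581 × 10¹⁰⁰

1.581 × 10¹⁰⁰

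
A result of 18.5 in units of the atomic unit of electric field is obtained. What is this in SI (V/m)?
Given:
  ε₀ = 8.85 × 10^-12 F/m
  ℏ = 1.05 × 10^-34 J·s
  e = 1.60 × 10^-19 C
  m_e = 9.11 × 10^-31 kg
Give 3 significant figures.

9.63 × 10^12 V/m

One atomic unit of electric field: E_au = E_h/(e a₀) = m_e²e⁵/((4πε₀)³ℏ⁴) = 5.20 × 10^11 V/m.
18.5 × 5.20 × 10^11 V/m = 9.63 × 10^12 V/m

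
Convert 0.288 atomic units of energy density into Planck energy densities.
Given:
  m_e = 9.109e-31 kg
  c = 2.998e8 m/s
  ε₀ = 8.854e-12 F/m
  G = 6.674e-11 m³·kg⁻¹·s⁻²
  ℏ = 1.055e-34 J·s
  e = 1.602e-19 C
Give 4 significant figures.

atomic unit of energy density: u_au = E_h/a₀³ = m_e⁴e¹⁰/((4πε₀)⁵ℏ⁸) = 2.929e13 J/m³
Planck energy density: u_P = c⁷/(ℏG²) = 4.632e113 J/m³
0.288 × 2.929e13 / 4.632e113 = 1.821e-101

1.821e-101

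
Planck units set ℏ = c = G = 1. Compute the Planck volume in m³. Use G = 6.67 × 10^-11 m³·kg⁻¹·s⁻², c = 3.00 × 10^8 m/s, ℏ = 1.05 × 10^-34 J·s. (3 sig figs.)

From ℏ = c = G = 1 the volume scale is V_P = (ℏG/c³)^(3/2).
  = √(1.75 × 10^-209)
  = 4.18 × 10^-105 m³

4.18 × 10^-105 m³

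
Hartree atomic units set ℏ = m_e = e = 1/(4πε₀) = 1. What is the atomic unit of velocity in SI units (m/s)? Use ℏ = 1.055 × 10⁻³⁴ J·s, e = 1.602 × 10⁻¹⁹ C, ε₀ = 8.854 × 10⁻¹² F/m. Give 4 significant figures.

Dimensional analysis gives v_au = e²/(4πε₀ℏ).
  = 2.566 × 10⁻³⁸ / 1.174 × 10⁻⁴⁴
  = 2.186 × 10⁶ m/s

2.186 × 10⁶ m/s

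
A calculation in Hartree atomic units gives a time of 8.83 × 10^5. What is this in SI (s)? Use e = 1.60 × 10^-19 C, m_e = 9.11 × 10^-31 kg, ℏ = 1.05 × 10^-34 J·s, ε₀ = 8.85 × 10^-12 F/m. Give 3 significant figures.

2.12 × 10^-11 s

One atomic unit of time: τ_au = (4πε₀)²ℏ³/(m_e e⁴) = 2.40 × 10^-17 s.
8.83 × 10^5 × 2.40 × 10^-17 s = 2.12 × 10^-11 s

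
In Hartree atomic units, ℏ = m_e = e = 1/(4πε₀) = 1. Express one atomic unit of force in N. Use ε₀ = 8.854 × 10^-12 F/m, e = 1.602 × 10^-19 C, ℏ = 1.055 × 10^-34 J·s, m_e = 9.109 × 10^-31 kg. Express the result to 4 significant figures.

The unique combination of the constants set to 1 with dimensions of force is F_au = E_h/a₀ = m_e²e⁶/((4πε₀)³ℏ⁴).
E_h = 4.354 × 10^-18 J
a₀ = 5.297 × 10^-11 m
E_h/a₀ = 8.220 × 10^-8 N

8.220 × 10^-8 N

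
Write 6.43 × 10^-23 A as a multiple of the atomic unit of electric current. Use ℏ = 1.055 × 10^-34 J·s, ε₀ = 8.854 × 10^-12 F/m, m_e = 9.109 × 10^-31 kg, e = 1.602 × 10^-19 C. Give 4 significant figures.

9.725 × 10^-21

atomic unit of electric current: I_au = e E_h/ℏ = m_e e⁵/((4πε₀)²ℏ³) = 6.612 × 10^-3 A.
6.43 × 10^-23 / 6.612 × 10^-3 = 9.725 × 10^-21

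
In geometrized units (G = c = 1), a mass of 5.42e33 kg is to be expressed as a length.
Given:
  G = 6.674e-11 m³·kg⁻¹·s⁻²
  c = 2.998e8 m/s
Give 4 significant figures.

In G = c = 1 units mass has dimensions of length; the conversion factor is G/c².
5.42e33 kg × (G/c²) = 4.025e6 m

4.025e6 m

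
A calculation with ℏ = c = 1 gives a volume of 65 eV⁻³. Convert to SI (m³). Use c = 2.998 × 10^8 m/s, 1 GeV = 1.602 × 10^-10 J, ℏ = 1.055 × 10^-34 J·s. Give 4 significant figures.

5.002 × 10^-19 m³

Volume is [L]³ = [E]⁻³·(ℏc)³.
1 GeV⁻³ → (ℏc)³ × (1 GeV in J)⁻³ = 7.696 × 10^-48 m³.
Convert the energy scale: 65 eV⁻³ = 6.50 × 10^28 GeV⁻³.
Result: 6.50 × 10^28 × 7.696 × 10^-48 = 5.002 × 10^-19 m³.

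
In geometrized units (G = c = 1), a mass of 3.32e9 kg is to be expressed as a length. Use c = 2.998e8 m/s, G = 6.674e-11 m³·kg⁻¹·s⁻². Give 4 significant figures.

In G = c = 1 units mass has dimensions of length; the conversion factor is G/c².
3.32e9 kg × (G/c²) = 2.465e-18 m

2.465e-18 m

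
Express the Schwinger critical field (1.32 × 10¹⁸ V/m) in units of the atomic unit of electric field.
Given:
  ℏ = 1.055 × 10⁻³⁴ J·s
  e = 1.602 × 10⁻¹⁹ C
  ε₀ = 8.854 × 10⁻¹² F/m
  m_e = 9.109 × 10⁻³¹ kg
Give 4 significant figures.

2.573 × 10⁶

atomic unit of electric field: E_au = E_h/(e a₀) = m_e²e⁵/((4πε₀)³ℏ⁴) = 5.131 × 10¹¹ V/m.
1.32 × 10¹⁸ / 5.131 × 10¹¹ = 2.573 × 10⁶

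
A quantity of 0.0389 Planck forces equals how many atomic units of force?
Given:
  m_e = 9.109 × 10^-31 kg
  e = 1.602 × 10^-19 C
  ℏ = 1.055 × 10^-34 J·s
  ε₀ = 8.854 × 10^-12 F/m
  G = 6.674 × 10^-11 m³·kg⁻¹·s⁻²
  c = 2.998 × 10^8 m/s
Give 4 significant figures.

Planck force: F_P = c⁴/G = 1.210 × 10^44 N
atomic unit of force: F_au = E_h/a₀ = m_e²e⁶/((4πε₀)³ℏ⁴) = 8.220 × 10^-8 N
0.0389 × 1.210 × 10^44 / 8.220 × 10^-8 = 5.728 × 10^49

5.728 × 10^49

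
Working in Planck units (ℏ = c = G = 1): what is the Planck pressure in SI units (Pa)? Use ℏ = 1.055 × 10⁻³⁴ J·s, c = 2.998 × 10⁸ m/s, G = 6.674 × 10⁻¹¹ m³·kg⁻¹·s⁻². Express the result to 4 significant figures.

4.632 × 10¹¹³ Pa

The unique combination of the constants set to 1 with dimensions of pressure is p_P = c⁷/(ℏG²).
  = 2.177 × 10⁵⁹ / 4.699 × 10⁻⁵⁵
  = 4.632 × 10¹¹³ Pa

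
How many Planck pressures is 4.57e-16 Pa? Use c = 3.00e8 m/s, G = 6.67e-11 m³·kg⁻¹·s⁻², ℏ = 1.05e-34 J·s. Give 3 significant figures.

9.76e-130

Planck pressure: p_P = c⁷/(ℏG²) = 4.68e113 Pa.
4.57e-16 / 4.68e113 = 9.76e-130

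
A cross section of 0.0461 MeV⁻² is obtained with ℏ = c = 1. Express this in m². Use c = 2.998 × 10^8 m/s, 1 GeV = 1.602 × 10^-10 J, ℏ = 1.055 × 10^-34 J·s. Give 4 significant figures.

1.797 × 10^-27 m²

Area is [L]² = [E]⁻²·(ℏc)²; restore (ℏc)².
1 GeV⁻² → (ℏc)² × (1 GeV in J)⁻² = 3.898 × 10^-32 m².
Convert the energy scale: 0.0461 MeV⁻² = 4.61 × 10^4 GeV⁻².
Result: 4.61 × 10^4 × 3.898 × 10^-32 = 1.797 × 10^-27 m².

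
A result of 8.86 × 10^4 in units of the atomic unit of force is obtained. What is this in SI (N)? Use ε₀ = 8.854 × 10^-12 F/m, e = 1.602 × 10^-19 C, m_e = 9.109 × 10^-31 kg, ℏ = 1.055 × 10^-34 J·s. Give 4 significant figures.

One atomic unit of force: F_au = E_h/a₀ = m_e²e⁶/((4πε₀)³ℏ⁴) = 8.220 × 10^-8 N.
8.86 × 10^4 × 8.220 × 10^-8 N = 7.283 × 10^-3 N

7.283 × 10^-3 N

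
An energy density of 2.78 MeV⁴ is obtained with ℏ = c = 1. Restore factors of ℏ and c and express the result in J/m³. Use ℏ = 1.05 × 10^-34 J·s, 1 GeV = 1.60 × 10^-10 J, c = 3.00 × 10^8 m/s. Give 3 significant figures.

[E]/[L]³ = [E]⁴/(ℏc)³; restore (ℏc)⁻³.
1 GeV⁴ → 1/(ℏc)³ × (1 GeV in J)⁴ = 2.10 × 10^37 J/m³.
Convert the energy scale: 2.78 MeV⁴ = 2.78 × 10^-12 GeV⁴.
Result: 2.78 × 10^-12 × 2.10 × 10^37 = 5.83 × 10^25 J/m³.

5.83 × 10^25 J/m³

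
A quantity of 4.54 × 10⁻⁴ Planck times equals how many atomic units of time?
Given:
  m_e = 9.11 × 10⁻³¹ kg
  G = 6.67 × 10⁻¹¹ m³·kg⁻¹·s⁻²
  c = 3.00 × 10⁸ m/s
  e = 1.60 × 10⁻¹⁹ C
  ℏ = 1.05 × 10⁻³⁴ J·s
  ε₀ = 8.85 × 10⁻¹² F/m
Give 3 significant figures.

Planck time: t_P = √(ℏG/c⁵) = 5.37 × 10⁻⁴⁴ s
atomic unit of time: τ_au = (4πε₀)²ℏ³/(m_e e⁴) = 2.40 × 10⁻¹⁷ s
4.54 × 10⁻⁴ × 5.37 × 10⁻⁴⁴ / 2.40 × 10⁻¹⁷ = 1.02 × 10⁻³⁰

1.02 × 10⁻³⁰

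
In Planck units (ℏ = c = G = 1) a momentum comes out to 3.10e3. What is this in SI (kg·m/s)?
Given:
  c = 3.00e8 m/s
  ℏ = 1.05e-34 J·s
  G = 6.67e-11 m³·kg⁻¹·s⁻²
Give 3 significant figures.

2.02e4 kg·m/s

One Planck momentum: p_P = √(ℏc³/G) = 6.52 kg·m/s.
3.10e3 × 6.52 kg·m/s = 2.02e4 kg·m/s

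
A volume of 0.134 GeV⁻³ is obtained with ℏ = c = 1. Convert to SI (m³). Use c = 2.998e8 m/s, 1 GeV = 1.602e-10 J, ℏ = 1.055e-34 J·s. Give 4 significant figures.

1.031e-48 m³

Volume is [L]³ = [E]⁻³·(ℏc)³.
1 GeV⁻³ → (ℏc)³ × (1 GeV in J)⁻³ = 7.696e-48 m³.
Result: 0.134 × 7.696e-48 = 1.031e-48 m³.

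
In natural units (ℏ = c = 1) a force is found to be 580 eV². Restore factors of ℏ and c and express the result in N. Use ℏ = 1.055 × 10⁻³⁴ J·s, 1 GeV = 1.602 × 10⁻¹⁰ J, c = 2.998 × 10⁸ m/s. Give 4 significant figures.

Force is [E]/[L] = [E]²/(ℏc); restore (ℏc)⁻¹.
1 GeV² → 1/(ℏc) × (1 GeV in J)² = 8.114 × 10⁵ N.
Convert the energy scale: 580 eV² = 5.80 × 10⁻¹⁶ GeV².
Result: 5.80 × 10⁻¹⁶ × 8.114 × 10⁵ = 4.706 × 10⁻¹⁰ N.

4.706 × 10⁻¹⁰ N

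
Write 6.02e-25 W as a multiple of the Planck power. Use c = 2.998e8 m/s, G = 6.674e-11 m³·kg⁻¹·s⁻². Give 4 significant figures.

Planck power: P_P = c⁵/G = 3.629e52 W.
6.02e-25 / 3.629e52 = 1.659e-77

1.659e-77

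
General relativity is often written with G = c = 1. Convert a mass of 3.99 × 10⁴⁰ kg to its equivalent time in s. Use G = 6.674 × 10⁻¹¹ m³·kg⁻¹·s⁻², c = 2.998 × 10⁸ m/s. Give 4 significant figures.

Mass → time via G/c³.
3.99 × 10⁴⁰ kg × (G/c³) = 9.882 × 10⁴ s

9.882 × 10⁴ s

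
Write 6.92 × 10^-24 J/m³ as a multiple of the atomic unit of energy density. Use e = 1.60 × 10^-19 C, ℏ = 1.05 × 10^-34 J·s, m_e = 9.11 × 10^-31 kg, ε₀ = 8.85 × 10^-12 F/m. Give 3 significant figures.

atomic unit of energy density: u_au = E_h/a₀³ = m_e⁴e¹⁰/((4πε₀)⁵ℏ⁸) = 3.01 × 10^13 J/m³.
6.92 × 10^-24 / 3.01 × 10^13 = 2.30 × 10^-37

2.30 × 10^-37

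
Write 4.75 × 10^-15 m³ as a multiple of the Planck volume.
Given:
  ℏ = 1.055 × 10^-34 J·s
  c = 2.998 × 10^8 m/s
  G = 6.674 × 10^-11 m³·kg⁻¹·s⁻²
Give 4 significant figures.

1.125 × 10^90

Planck volume: V_P = (ℏG/c³)^(3/2) = 4.224 × 10^-105 m³.
4.75 × 10^-15 / 4.224 × 10^-105 = 1.125 × 10^90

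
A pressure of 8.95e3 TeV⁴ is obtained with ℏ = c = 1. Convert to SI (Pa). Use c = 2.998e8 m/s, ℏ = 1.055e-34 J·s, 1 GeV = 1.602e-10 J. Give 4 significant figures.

1.863e53 Pa

Pressure is [E]/[L]³ = [E]⁴/(ℏc)³.
1 GeV⁴ → 1/(ℏc)³ × (1 GeV in J)⁴ = 2.082e37 Pa.
Convert the energy scale: 8.95e3 TeV⁴ = 8.95e15 GeV⁴.
Result: 8.95e15 × 2.082e37 = 1.863e53 Pa.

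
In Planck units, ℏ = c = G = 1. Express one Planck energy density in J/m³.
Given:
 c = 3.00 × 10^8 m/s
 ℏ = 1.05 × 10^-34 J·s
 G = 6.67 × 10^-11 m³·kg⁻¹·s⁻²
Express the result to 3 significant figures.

4.68 × 10^113 J/m³

Dimensional analysis gives u_P = c⁷/(ℏG²).
  = 2.19 × 10^59 / 4.67 × 10^-55
  = 4.68 × 10^113 J/m³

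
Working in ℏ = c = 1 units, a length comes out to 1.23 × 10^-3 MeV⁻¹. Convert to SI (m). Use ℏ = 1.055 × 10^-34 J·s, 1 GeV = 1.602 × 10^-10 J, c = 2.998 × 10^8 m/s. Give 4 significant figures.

A length is [E]⁻¹ in ℏ=c=1; restore one factor of ℏc.
1 GeV⁻¹ → ℏc × (1 GeV in J)⁻¹ = 1.974 × 10^-16 m.
Convert the energy scale: 1.23 × 10^-3 MeV⁻¹ = 1.23 GeV⁻¹.
Result: 1.23 × 1.974 × 10^-16 = 2.428 × 10^-16 m.

2.428 × 10^-16 m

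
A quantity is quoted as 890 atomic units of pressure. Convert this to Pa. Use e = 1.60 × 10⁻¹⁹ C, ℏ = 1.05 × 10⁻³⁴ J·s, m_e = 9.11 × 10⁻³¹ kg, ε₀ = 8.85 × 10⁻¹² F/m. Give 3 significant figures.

2.68 × 10¹⁶ Pa

One atomic unit of pressure: P_au = E_h/a₀³ = m_e⁴e¹⁰/((4πε₀)⁵ℏ⁸) = 3.01 × 10¹³ Pa.
890 × 3.01 × 10¹³ Pa = 2.68 × 10¹⁶ Pa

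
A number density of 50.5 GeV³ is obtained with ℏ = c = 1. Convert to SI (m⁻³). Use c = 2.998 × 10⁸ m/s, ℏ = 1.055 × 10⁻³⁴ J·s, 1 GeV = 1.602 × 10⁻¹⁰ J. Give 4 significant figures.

6.562 × 10⁴⁸ m⁻³

Number density is [L]⁻³ = [E]³/(ℏc)³.
1 GeV³ → 1/(ℏc)³ × (1 GeV in J)³ = 1.299 × 10⁴⁷ m⁻³.
Result: 50.5 × 1.299 × 10⁴⁷ = 6.562 × 10⁴⁸ m⁻³.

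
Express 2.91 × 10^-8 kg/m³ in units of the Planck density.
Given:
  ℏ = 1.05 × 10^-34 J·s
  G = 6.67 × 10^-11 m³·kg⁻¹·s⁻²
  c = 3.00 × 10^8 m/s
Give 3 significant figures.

Planck density: ρ_P = c⁵/(ℏG²) = 5.20 × 10^96 kg/m³.
2.91 × 10^-8 / 5.20 × 10^96 = 5.59 × 10^-105

5.59 × 10^-105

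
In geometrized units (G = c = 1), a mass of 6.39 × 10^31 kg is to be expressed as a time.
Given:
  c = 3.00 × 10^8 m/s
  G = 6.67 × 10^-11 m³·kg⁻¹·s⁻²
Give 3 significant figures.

Mass → time via G/c³.
6.39 × 10^31 kg × (G/c³) = 1.58 × 10^-4 s

1.58 × 10^-4 s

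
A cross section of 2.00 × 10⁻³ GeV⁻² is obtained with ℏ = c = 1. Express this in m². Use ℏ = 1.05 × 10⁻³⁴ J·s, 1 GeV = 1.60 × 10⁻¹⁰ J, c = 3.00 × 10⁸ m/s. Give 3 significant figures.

Area is [L]² = [E]⁻²·(ℏc)²; restore (ℏc)².
1 GeV⁻² → (ℏc)² × (1 GeV in J)⁻² = 3.88 × 10⁻³² m².
Result: 2.00 × 10⁻³ × 3.88 × 10⁻³² = 7.75 × 10⁻³⁵ m².

7.75 × 10⁻³⁵ m²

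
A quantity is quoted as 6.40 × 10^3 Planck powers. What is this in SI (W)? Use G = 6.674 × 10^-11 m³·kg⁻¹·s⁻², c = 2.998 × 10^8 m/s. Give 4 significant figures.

One Planck power: P_P = c⁵/G = 3.629 × 10^52 W.
6.40 × 10^3 × 3.629 × 10^52 W = 2.322 × 10^56 W

2.322 × 10^56 W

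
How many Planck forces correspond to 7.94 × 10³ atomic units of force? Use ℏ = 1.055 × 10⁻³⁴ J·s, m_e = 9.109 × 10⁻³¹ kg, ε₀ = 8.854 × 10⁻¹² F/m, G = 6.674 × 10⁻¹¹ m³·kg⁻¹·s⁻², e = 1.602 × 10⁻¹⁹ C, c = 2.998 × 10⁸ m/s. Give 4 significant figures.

5.392 × 10⁻⁴⁸

atomic unit of force: F_au = E_h/a₀ = m_e²e⁶/((4πε₀)³ℏ⁴) = 8.220 × 10⁻⁸ N
Planck force: F_P = c⁴/G = 1.210 × 10⁴⁴ N
7.94 × 10³ × 8.220 × 10⁻⁸ / 1.210 × 10⁴⁴ = 5.392 × 10⁻⁴⁸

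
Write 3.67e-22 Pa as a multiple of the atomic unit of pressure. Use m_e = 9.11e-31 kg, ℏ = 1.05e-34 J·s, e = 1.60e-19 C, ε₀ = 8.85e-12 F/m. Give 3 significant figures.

atomic unit of pressure: P_au = E_h/a₀³ = m_e⁴e¹⁰/((4πε₀)⁵ℏ⁸) = 3.01e13 Pa.
3.67e-22 / 3.01e13 = 1.22e-35

1.22e-35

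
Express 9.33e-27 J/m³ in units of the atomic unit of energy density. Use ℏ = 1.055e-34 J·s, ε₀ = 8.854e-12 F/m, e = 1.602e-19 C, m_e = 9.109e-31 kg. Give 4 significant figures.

atomic unit of energy density: u_au = E_h/a₀³ = m_e⁴e¹⁰/((4πε₀)⁵ℏ⁸) = 2.929e13 J/m³.
9.33e-27 / 2.929e13 = 3.185e-40

3.185e-40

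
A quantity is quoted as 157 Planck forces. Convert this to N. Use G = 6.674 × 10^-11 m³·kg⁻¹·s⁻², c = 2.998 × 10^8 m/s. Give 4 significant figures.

One Planck force: F_P = c⁴/G = 1.210 × 10^44 N.
157 × 1.210 × 10^44 N = 1.900 × 10^46 N

1.900 × 10^46 N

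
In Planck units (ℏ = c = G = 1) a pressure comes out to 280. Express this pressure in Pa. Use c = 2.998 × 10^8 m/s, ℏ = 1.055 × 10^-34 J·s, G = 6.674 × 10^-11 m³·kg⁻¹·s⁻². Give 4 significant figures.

One Planck pressure: p_P = c⁷/(ℏG²) = 4.632 × 10^113 Pa.
280 × 4.632 × 10^113 Pa = 1.297 × 10^116 Pa

1.297 × 10^116 Pa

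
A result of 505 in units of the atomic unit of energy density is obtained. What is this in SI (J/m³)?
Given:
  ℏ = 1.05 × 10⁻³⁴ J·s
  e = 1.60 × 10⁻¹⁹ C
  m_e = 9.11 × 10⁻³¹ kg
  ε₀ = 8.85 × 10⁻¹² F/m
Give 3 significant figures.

1.52 × 10¹⁶ J/m³

One atomic unit of energy density: u_au = E_h/a₀³ = m_e⁴e¹⁰/((4πε₀)⁵ℏ⁸) = 3.01 × 10¹³ J/m³.
505 × 3.01 × 10¹³ J/m³ = 1.52 × 10¹⁶ J/m³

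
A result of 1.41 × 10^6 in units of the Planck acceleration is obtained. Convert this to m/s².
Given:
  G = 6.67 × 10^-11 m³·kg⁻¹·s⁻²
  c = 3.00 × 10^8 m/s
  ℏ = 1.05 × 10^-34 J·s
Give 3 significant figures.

One Planck acceleration: a_P = √(c⁷/(ℏG)) = 5.59 × 10^51 m/s².
1.41 × 10^6 × 5.59 × 10^51 m/s² = 7.88 × 10^57 m/s²

7.88 × 10^57 m/s²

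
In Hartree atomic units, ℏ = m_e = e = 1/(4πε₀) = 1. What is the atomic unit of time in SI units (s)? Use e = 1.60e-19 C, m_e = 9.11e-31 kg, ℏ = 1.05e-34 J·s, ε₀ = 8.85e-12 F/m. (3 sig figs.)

Dimensional analysis gives τ_au = (4πε₀)²ℏ³/(m_e e⁴).
E_h = 4.38e-18 J
ℏ/E_h = 2.40e-17 s

2.40e-17 s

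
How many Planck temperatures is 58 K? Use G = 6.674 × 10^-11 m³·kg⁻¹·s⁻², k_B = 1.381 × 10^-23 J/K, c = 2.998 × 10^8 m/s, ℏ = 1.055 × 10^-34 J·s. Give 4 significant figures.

4.094 × 10^-31

Planck temperature: T_P = √(ℏc⁵/G) / k_B = 1.417 × 10^32 K.
58 / 1.417 × 10^32 = 4.094 × 10^-31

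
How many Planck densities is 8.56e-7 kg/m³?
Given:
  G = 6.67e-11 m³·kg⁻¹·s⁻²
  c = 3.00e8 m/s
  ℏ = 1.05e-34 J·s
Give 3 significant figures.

Planck density: ρ_P = c⁵/(ℏG²) = 5.20e96 kg/m³.
8.56e-7 / 5.20e96 = 1.65e-103

1.65e-103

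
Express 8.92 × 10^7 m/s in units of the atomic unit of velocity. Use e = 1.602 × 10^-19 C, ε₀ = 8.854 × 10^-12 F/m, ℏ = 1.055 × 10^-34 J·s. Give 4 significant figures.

40.80

atomic unit of velocity: v_au = e²/(4πε₀ℏ) = 2.186 × 10^6 m/s.
8.92 × 10^7 / 2.186 × 10^6 = 40.80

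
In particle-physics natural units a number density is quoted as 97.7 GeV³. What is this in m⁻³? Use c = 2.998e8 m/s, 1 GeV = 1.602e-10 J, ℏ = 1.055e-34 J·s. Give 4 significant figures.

Number density is [L]⁻³ = [E]³/(ℏc)³.
1 GeV³ → 1/(ℏc)³ × (1 GeV in J)³ = 1.299e47 m⁻³.
Result: 97.7 × 1.299e47 = 1.269e49 m⁻³.

1.269e49 m⁻³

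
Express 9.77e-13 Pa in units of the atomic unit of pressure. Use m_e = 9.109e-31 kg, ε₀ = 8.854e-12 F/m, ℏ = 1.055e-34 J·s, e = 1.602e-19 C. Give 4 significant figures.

atomic unit of pressure: P_au = E_h/a₀³ = m_e⁴e¹⁰/((4πε₀)⁵ℏ⁸) = 2.929e13 Pa.
9.77e-13 / 2.929e13 = 3.335e-26

3.335e-26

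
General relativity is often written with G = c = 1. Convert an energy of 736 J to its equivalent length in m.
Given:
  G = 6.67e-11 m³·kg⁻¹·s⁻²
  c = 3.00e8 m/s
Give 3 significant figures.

Energy → length via G/c⁴.
736 J × (G/c⁴) = 6.06e-42 m

6.06e-42 m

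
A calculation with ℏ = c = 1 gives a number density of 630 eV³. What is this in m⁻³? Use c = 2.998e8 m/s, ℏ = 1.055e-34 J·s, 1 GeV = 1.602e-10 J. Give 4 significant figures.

8.186e22 m⁻³

Number density is [L]⁻³ = [E]³/(ℏc)³.
1 GeV³ → 1/(ℏc)³ × (1 GeV in J)³ = 1.299e47 m⁻³.
Convert the energy scale: 630 eV³ = 6.30e-25 GeV³.
Result: 6.30e-25 × 1.299e47 = 8.186e22 m⁻³.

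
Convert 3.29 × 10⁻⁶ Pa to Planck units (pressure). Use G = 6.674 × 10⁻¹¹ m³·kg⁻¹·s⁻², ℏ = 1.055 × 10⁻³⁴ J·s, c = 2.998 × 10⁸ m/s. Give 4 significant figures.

Planck pressure: p_P = c⁷/(ℏG²) = 4.632 × 10¹¹³ Pa.
3.29 × 10⁻⁶ / 4.632 × 10¹¹³ = 7.102 × 10⁻¹²⁰

7.102 × 10⁻¹²⁰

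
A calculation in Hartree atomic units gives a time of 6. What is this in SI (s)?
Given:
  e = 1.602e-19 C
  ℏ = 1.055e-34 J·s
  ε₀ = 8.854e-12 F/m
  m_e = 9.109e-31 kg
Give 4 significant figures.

1.454e-16 s

One atomic unit of time: τ_au = (4πε₀)²ℏ³/(m_e e⁴) = 2.423e-17 s.
6 × 2.423e-17 s = 1.454e-16 s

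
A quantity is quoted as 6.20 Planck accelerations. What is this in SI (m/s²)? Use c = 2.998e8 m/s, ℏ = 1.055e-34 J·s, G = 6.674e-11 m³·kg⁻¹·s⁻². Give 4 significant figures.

One Planck acceleration: a_P = √(c⁷/(ℏG)) = 5.560e51 m/s².
6.20 × 5.560e51 m/s² = 3.447e52 m/s²

3.447e52 m/s²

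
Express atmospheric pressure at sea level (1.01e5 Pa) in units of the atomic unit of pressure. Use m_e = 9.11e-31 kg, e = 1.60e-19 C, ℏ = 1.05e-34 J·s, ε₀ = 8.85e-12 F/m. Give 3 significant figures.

atomic unit of pressure: P_au = E_h/a₀³ = m_e⁴e¹⁰/((4πε₀)⁵ℏ⁸) = 3.01e13 Pa.
1.01e5 / 3.01e13 = 3.35e-9

3.35e-9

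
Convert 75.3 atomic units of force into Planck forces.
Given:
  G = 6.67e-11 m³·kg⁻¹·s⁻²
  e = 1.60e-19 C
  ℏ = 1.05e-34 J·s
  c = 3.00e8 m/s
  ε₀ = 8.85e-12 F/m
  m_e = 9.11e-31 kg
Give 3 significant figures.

5.16e-50

atomic unit of force: F_au = E_h/a₀ = m_e²e⁶/((4πε₀)³ℏ⁴) = 8.33e-8 N
Planck force: F_P = c⁴/G = 1.21e44 N
75.3 × 8.33e-8 / 1.21e44 = 5.16e-50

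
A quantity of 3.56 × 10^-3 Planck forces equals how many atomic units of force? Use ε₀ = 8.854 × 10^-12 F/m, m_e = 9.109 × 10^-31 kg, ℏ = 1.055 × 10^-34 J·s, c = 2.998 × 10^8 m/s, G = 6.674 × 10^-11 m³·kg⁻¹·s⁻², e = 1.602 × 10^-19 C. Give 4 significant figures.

Planck force: F_P = c⁴/G = 1.210 × 10^44 N
atomic unit of force: F_au = E_h/a₀ = m_e²e⁶/((4πε₀)³ℏ⁴) = 8.220 × 10^-8 N
3.56 × 10^-3 × 1.210 × 10^44 / 8.220 × 10^-8 = 5.242 × 10^48

5.242 × 10^48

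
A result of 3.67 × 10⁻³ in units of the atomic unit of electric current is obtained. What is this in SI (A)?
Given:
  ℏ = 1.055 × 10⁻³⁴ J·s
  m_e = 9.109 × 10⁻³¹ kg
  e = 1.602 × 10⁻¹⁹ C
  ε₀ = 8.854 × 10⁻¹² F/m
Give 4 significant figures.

2.427 × 10⁻⁵ A

One atomic unit of electric current: I_au = e E_h/ℏ = m_e e⁵/((4πε₀)²ℏ³) = 6.612 × 10⁻³ A.
3.67 × 10⁻³ × 6.612 × 10⁻³ A = 2.427 × 10⁻⁵ A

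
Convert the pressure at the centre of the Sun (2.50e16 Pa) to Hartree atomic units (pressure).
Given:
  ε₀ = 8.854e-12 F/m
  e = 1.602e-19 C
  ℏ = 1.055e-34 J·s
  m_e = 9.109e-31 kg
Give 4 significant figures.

atomic unit of pressure: P_au = E_h/a₀³ = m_e⁴e¹⁰/((4πε₀)⁵ℏ⁸) = 2.929e13 Pa.
2.50e16 / 2.929e13 = 853.5

853.5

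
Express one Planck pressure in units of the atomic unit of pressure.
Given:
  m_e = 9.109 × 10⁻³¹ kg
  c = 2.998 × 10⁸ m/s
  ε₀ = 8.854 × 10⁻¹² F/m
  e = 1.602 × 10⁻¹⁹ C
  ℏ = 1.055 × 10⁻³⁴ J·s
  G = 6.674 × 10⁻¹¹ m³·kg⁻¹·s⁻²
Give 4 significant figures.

Planck pressure: p_P = c⁷/(ℏG²) = 4.632 × 10¹¹³ Pa
atomic unit of pressure: P_au = E_h/a₀³ = m_e⁴e¹⁰/((4πε₀)⁵ℏ⁸) = 2.929 × 10¹³ Pa
ratio = 4.632 × 10¹¹³ / 2.929 × 10¹³ = 1.581 × 10¹⁰⁰

1.581 × 10¹⁰⁰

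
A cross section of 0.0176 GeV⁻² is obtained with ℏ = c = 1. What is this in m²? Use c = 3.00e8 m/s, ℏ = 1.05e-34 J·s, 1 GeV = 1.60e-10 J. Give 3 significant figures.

6.82e-34 m²

Area is [L]² = [E]⁻²·(ℏc)²; restore (ℏc)².
1 GeV⁻² → (ℏc)² × (1 GeV in J)⁻² = 3.88e-32 m².
Result: 0.0176 × 3.88e-32 = 6.82e-34 m².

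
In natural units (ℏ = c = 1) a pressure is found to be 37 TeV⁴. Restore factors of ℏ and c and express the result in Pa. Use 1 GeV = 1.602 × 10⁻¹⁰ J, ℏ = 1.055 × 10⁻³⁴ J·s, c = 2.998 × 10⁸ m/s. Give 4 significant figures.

7.702 × 10⁵⁰ Pa

Pressure is [E]/[L]³ = [E]⁴/(ℏc)³.
1 GeV⁴ → 1/(ℏc)³ × (1 GeV in J)⁴ = 2.082 × 10³⁷ Pa.
Convert the energy scale: 37 TeV⁴ = 3.70 × 10¹³ GeV⁴.
Result: 3.70 × 10¹³ × 2.082 × 10³⁷ = 7.702 × 10⁵⁰ Pa.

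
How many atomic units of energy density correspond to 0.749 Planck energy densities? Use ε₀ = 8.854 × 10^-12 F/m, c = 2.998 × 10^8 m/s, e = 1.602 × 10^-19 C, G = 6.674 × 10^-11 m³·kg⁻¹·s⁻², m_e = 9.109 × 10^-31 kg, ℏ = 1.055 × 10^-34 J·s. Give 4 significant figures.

1.185 × 10^100

Planck energy density: u_P = c⁷/(ℏG²) = 4.632 × 10^113 J/m³
atomic unit of energy density: u_au = E_h/a₀³ = m_e⁴e¹⁰/((4πε₀)⁵ℏ⁸) = 2.929 × 10^13 J/m³
0.749 × 4.632 × 10^113 / 2.929 × 10^13 = 1.185 × 10^100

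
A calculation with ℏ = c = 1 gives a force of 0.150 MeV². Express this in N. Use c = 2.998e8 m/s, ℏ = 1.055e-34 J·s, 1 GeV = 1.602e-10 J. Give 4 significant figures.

Force is [E]/[L] = [E]²/(ℏc); restore (ℏc)⁻¹.
1 GeV² → 1/(ℏc) × (1 GeV in J)² = 8.114e5 N.
Convert the energy scale: 0.150 MeV² = 1.50e-7 GeV².
Result: 1.50e-7 × 8.114e5 = 0.1217 N.

0.1217 N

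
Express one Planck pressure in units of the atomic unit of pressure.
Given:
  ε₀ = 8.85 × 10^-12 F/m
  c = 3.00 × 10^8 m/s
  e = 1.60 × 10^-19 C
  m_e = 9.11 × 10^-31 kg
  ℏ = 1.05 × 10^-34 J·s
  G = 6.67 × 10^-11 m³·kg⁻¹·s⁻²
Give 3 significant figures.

Planck pressure: p_P = c⁷/(ℏG²) = 4.68 × 10^113 Pa
atomic unit of pressure: P_au = E_h/a₀³ = m_e⁴e¹⁰/((4πε₀)⁵ℏ⁸) = 3.01 × 10^13 Pa
ratio = 4.68 × 10^113 / 3.01 × 10^13 = 1.55 × 10^100

1.55 × 10^100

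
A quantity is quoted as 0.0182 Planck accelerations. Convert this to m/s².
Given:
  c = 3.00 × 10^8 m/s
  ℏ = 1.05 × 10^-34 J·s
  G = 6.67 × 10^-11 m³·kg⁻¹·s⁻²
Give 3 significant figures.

One Planck acceleration: a_P = √(c⁷/(ℏG)) = 5.59 × 10^51 m/s².
0.0182 × 5.59 × 10^51 m/s² = 1.02 × 10^50 m/s²

1.02 × 10^50 m/s²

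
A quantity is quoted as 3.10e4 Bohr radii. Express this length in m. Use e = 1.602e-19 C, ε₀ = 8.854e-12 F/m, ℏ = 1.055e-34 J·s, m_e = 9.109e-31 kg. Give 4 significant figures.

1.642e-6 m

One Bohr radius: a₀ = 4πε₀ℏ²/(m_e e²) = 5.297e-11 m.
3.10e4 × 5.297e-11 m = 1.642e-6 m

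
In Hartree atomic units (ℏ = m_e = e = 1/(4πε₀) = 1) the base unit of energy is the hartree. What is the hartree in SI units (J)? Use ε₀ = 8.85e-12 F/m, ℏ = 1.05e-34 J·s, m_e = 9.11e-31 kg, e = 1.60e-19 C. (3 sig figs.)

4.38e-18 J

E_h = m_e e⁴/(4πε₀ℏ)²
  = 5.97e-106 / 1.36e-88
  = 4.38e-18 J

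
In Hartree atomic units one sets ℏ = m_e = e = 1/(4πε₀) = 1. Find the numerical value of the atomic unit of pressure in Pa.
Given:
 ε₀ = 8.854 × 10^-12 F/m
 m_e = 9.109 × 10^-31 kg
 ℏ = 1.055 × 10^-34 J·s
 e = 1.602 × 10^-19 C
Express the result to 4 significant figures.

2.929 × 10^13 Pa

P_au = E_h/a₀³ = m_e⁴e¹⁰/((4πε₀)⁵ℏ⁸)
E_h = 4.354 × 10^-18 J
a₀ = 5.297 × 10^-11 m
E_h/a₀³ = 2.929 × 10^13 Pa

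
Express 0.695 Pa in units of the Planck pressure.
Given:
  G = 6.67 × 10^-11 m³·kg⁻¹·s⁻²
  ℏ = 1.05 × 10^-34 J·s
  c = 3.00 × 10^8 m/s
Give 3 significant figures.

1.48 × 10^-114

Planck pressure: p_P = c⁷/(ℏG²) = 4.68 × 10^113 Pa.
0.695 / 4.68 × 10^113 = 1.48 × 10^-114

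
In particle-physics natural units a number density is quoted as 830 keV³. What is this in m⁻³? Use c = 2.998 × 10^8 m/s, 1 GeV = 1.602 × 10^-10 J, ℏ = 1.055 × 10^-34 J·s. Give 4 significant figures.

1.078 × 10^32 m⁻³

Number density is [L]⁻³ = [E]³/(ℏc)³.
1 GeV³ → 1/(ℏc)³ × (1 GeV in J)³ = 1.299 × 10^47 m⁻³.
Convert the energy scale: 830 keV³ = 8.30 × 10^-16 GeV³.
Result: 8.30 × 10^-16 × 1.299 × 10^47 = 1.078 × 10^32 m⁻³.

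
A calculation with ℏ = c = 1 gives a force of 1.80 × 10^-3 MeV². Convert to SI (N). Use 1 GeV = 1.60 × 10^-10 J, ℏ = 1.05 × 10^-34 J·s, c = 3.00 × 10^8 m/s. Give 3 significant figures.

1.46 × 10^-3 N

Force is [E]/[L] = [E]²/(ℏc); restore (ℏc)⁻¹.
1 GeV² → 1/(ℏc) × (1 GeV in J)² = 8.13 × 10^5 N.
Convert the energy scale: 1.80 × 10^-3 MeV² = 1.80 × 10^-9 GeV².
Result: 1.80 × 10^-9 × 8.13 × 10^5 = 1.46 × 10^-3 N.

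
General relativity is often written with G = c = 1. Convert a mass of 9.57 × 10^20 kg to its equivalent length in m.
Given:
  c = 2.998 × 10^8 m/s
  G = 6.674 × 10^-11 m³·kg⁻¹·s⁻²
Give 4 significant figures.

In G = c = 1 units mass has dimensions of length; the conversion factor is G/c².
9.57 × 10^20 kg × (G/c²) = 7.106 × 10^-7 m

7.106 × 10^-7 m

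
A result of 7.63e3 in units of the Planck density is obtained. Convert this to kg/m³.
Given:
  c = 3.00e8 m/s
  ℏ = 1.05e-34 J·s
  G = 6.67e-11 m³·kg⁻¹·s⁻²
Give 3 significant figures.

3.97e100 kg/m³

One Planck density: ρ_P = c⁵/(ℏG²) = 5.20e96 kg/m³.
7.63e3 × 5.20e96 kg/m³ = 3.97e100 kg/m³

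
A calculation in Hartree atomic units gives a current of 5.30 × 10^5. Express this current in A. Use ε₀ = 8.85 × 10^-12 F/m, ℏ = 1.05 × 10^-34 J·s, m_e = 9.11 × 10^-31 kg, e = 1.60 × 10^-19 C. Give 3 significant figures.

One atomic unit of electric current: I_au = e E_h/ℏ = m_e e⁵/((4πε₀)²ℏ³) = 6.67 × 10^-3 A.
5.30 × 10^5 × 6.67 × 10^-3 A = 3.54 × 10^3 A

3.54 × 10^3 A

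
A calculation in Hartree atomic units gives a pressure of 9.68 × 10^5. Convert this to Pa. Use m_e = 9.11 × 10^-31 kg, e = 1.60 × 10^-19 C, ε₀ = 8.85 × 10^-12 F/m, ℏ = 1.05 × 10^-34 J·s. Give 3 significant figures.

One atomic unit of pressure: P_au = E_h/a₀³ = m_e⁴e¹⁰/((4πε₀)⁵ℏ⁸) = 3.01 × 10^13 Pa.
9.68 × 10^5 × 3.01 × 10^13 Pa = 2.92 × 10^19 Pa

2.92 × 10^19 Pa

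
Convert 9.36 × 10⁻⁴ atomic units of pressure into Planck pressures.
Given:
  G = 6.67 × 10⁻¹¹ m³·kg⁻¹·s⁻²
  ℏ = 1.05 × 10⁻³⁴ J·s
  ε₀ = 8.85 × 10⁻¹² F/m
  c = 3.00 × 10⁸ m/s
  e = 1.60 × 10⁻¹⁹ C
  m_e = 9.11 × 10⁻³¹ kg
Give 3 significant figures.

atomic unit of pressure: P_au = E_h/a₀³ = m_e⁴e¹⁰/((4πε₀)⁵ℏ⁸) = 3.01 × 10¹³ Pa
Planck pressure: p_P = c⁷/(ℏG²) = 4.68 × 10¹¹³ Pa
9.36 × 10⁻⁴ × 3.01 × 10¹³ / 4.68 × 10¹¹³ = 6.02 × 10⁻¹⁰⁴

6.02 × 10⁻¹⁰⁴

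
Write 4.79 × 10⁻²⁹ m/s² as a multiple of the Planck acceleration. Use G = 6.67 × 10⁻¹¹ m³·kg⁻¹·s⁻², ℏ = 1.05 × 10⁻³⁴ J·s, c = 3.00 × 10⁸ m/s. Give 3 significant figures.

Planck acceleration: a_P = √(c⁷/(ℏG)) = 5.59 × 10⁵¹ m/s².
4.79 × 10⁻²⁹ / 5.59 × 10⁵¹ = 8.57 × 10⁻⁸¹

8.57 × 10⁻⁸¹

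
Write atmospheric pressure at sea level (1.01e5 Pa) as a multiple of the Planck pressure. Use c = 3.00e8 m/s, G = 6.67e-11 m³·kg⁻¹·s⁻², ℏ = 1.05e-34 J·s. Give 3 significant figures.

Planck pressure: p_P = c⁷/(ℏG²) = 4.68e113 Pa.
1.01e5 / 4.68e113 = 2.16e-109

2.16e-109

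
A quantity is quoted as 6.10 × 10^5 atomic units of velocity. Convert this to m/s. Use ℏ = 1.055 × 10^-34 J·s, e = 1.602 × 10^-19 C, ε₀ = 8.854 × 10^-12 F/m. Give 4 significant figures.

1.334 × 10^12 m/s

One atomic unit of velocity: v_au = e²/(4πε₀ℏ) = 2.186 × 10^6 m/s.
6.10 × 10^5 × 2.186 × 10^6 m/s = 1.334 × 10^12 m/s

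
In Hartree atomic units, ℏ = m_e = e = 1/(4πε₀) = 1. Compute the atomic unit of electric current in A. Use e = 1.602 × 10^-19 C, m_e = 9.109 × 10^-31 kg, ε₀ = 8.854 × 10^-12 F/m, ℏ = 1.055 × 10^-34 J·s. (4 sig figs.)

6.612 × 10^-3 A

Dimensional analysis gives I_au = e E_h/ℏ = m_e e⁵/((4πε₀)²ℏ³).
E_h = 4.354 × 10^-18 J
e·E_h/ℏ = 6.612 × 10^-3 A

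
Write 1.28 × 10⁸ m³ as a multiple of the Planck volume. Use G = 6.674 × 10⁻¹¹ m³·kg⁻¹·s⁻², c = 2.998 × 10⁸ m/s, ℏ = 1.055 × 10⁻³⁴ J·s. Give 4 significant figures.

3.030 × 10¹¹²

Planck volume: V_P = (ℏG/c³)^(3/2) = 4.224 × 10⁻¹⁰⁵ m³.
1.28 × 10⁸ / 4.224 × 10⁻¹⁰⁵ = 3.030 × 10¹¹²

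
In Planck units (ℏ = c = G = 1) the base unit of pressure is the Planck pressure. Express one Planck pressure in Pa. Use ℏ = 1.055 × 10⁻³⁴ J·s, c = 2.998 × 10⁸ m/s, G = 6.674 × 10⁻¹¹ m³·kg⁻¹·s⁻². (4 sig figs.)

4.632 × 10¹¹³ Pa

p_P = c⁷/(ℏG²)
  = 2.177 × 10⁵⁹ / 4.699 × 10⁻⁵⁵
  = 4.632 × 10¹¹³ Pa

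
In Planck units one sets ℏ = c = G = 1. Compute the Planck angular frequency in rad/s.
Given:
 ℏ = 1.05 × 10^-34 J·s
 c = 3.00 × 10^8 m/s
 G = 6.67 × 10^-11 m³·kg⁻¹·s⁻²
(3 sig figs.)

ω_P = √(c⁵/(ℏG))
  = √(3.47 × 10^86)
  = 1.86 × 10^43 rad/s

1.86 × 10^43 rad/s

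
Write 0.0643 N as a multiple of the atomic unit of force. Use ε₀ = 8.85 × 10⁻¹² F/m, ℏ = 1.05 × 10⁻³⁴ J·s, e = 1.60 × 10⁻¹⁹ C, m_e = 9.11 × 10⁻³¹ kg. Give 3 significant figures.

7.72 × 10⁵

atomic unit of force: F_au = E_h/a₀ = m_e²e⁶/((4πε₀)³ℏ⁴) = 8.33 × 10⁻⁸ N.
0.0643 / 8.33 × 10⁻⁸ = 7.72 × 10⁵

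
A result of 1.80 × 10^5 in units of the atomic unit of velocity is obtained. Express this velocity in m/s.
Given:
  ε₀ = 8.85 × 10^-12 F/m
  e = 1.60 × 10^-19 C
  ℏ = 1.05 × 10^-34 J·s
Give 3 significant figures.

One atomic unit of velocity: v_au = e²/(4πε₀ℏ) = 2.19 × 10^6 m/s.
1.80 × 10^5 × 2.19 × 10^6 m/s = 3.95 × 10^11 m/s

3.95 × 10^11 m/s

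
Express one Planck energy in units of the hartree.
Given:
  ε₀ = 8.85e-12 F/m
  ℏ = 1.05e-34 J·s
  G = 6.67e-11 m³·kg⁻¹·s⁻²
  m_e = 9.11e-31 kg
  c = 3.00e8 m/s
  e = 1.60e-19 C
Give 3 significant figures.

Planck energy: E_P = √(ℏc⁵/G) = 1.96e9 J
hartree: E_h = m_e e⁴/(4πε₀ℏ)² = 4.38e-18 J
ratio = 1.96e9 / 4.38e-18 = 4.47e26

4.47e26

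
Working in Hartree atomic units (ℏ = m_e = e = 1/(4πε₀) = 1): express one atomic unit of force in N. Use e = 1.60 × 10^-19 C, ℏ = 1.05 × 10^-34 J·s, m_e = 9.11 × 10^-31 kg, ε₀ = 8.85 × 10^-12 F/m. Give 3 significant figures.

Dimensional analysis gives F_au = E_h/a₀ = m_e²e⁶/((4πε₀)³ℏ⁴).
E_h = 4.38 × 10^-18 J
a₀ = 5.26 × 10^-11 m
E_h/a₀ = 8.33 × 10^-8 N

8.33 × 10^-8 N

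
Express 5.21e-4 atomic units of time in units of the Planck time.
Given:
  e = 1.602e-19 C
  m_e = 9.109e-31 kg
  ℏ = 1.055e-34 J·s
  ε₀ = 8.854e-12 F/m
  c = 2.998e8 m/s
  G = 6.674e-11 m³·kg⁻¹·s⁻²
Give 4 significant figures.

atomic unit of time: τ_au = (4πε₀)²ℏ³/(m_e e⁴) = 2.423e-17 s
Planck time: t_P = √(ℏG/c⁵) = 5.392e-44 s
5.21e-4 × 2.423e-17 / 5.392e-44 = 2.341e23

2.341e23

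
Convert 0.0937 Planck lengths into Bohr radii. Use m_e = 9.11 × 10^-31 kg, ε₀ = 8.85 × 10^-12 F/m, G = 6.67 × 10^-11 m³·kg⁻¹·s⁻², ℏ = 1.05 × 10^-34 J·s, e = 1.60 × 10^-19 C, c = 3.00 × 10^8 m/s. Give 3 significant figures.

2.87 × 10^-26

Planck length: ℓ_P = √(ℏG/c³) = 1.61 × 10^-35 m
Bohr radius: a₀ = 4πε₀ℏ²/(m_e e²) = 5.26 × 10^-11 m
0.0937 × 1.61 × 10^-35 / 5.26 × 10^-11 = 2.87 × 10^-26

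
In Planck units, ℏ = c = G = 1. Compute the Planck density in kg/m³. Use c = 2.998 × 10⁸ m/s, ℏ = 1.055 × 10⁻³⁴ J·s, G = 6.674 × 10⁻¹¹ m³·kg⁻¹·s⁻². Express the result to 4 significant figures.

From ℏ = c = G = 1 the density scale is ρ_P = c⁵/(ℏG²).
  = 2.422 × 10⁴² / 4.699 × 10⁻⁵⁵
  = 5.154 × 10⁹⁶ kg/m³

5.154 × 10⁹⁶ kg/m³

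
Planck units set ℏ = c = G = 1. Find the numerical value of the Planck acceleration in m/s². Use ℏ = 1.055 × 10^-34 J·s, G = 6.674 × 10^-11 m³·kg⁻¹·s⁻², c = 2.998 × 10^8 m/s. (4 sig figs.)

5.560 × 10^51 m/s²

Dimensional analysis gives a_P = √(c⁷/(ℏG)).
  = √(3.092 × 10^103)
  = 5.560 × 10^51 m/s²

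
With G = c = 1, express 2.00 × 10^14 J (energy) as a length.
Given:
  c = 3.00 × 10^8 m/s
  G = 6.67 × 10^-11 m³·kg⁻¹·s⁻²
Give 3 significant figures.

1.65 × 10^-30 m

Energy → length via G/c⁴.
2.00 × 10^14 J × (G/c⁴) = 1.65 × 10^-30 m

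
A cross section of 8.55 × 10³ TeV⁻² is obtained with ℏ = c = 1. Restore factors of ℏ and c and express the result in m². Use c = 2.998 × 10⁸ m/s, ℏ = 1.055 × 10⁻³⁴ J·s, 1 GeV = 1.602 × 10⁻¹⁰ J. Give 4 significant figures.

Area is [L]² = [E]⁻²·(ℏc)²; restore (ℏc)².
1 GeV⁻² → (ℏc)² × (1 GeV in J)⁻² = 3.898 × 10⁻³² m².
Convert the energy scale: 8.55 × 10³ TeV⁻² = 8.55 × 10⁻³ GeV⁻².
Result: 8.55 × 10⁻³ × 3.898 × 10⁻³² = 3.333 × 10⁻³⁴ m².

3.333 × 10⁻³⁴ m²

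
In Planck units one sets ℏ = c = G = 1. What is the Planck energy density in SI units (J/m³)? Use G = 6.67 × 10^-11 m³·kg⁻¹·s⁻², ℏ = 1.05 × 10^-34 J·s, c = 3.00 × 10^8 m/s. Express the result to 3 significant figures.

4.68 × 10^113 J/m³

u_P = c⁷/(ℏG²)
  = 2.19 × 10^59 / 4.67 × 10^-55
  = 4.68 × 10^113 J/m³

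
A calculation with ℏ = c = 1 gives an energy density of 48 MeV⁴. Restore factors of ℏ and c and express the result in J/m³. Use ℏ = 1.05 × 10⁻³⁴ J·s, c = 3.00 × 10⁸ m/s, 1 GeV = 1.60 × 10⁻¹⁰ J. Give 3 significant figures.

1.01 × 10²⁷ J/m³

[E]/[L]³ = [E]⁴/(ℏc)³; restore (ℏc)⁻³.
1 GeV⁴ → 1/(ℏc)³ × (1 GeV in J)⁴ = 2.10 × 10³⁷ J/m³.
Convert the energy scale: 48 MeV⁴ = 4.80 × 10⁻¹¹ GeV⁴.
Result: 4.80 × 10⁻¹¹ × 2.10 × 10³⁷ = 1.01 × 10²⁷ J/m³.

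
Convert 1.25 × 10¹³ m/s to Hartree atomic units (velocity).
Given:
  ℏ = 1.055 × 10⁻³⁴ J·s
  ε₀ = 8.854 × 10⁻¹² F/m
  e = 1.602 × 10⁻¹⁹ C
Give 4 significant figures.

atomic unit of velocity: v_au = e²/(4πε₀ℏ) = 2.186 × 10⁶ m/s.
1.25 × 10¹³ / 2.186 × 10⁶ = 5.717 × 10⁶

5.717 × 10⁶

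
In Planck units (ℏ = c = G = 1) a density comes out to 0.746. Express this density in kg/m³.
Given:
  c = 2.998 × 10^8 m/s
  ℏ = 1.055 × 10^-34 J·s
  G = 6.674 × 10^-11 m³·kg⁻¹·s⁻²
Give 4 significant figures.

One Planck density: ρ_P = c⁵/(ℏG²) = 5.154 × 10^96 kg/m³.
0.746 × 5.154 × 10^96 kg/m³ = 3.845 × 10^96 kg/m³

3.845 × 10^96 kg/m³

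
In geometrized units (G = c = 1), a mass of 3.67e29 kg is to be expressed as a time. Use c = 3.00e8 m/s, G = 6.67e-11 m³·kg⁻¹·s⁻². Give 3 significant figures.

9.07e-7 s

Mass → time via G/c³.
3.67e29 kg × (G/c³) = 9.07e-7 s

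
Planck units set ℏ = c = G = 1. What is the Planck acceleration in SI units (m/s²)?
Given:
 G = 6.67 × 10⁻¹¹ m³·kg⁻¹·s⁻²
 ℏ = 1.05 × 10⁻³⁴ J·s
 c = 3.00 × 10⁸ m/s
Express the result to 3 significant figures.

The unique combination of the constants set to 1 with dimensions of acceleration is a_P = √(c⁷/(ℏG)).
  = √(3.12 × 10¹⁰³)
  = 5.59 × 10⁵¹ m/s²

5.59 × 10⁵¹ m/s²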